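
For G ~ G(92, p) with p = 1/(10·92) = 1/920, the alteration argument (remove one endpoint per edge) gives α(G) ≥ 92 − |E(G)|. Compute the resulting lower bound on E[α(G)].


E[|E(G)|] = C(92, 2)·p = 4186 · (1/920) = 91/20.
E[α(G)] ≥ n − E[|E(G)|] = 92 − 91/20 = 1749/20.
Numerically: ≈ 87.4500.
(This is only a lower bound; the true E[α(G)] may be larger.)

E[α(G)] ≥ 1749/20 ≈ 87.4500.


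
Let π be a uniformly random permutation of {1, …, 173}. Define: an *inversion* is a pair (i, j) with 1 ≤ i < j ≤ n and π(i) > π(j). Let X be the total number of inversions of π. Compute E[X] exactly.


Write X = Σ X_I over the C(173, 2) = 14878 pairs i < j, with X_I the indicator of one inversion.
There are 14878 indicators.
For each fixed pair i < j, the values π(i) and π(j) are two distinct elements of {1, …, 173} in uniformly random order; by symmetry P[π(i) > π(j)] = 1/2.
By linearity: E[X] = 14878 · (1/2) = C(173, 2) · (1/2) = 14878/2 = 7439 ≈ 7439.00000.

E[X] = 7439 = 7439.00000.


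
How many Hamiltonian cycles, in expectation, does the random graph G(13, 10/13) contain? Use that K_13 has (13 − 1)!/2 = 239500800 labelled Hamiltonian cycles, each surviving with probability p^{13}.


K_13 has (13 − 1)!/2 = 239500800 labelled Hamiltonian cycles.
For each such Hamiltonian cycle H, let X_H = 1 if all 13 edges of H are present in G. Then P[X_H = 1] = p^{13} = (10/13)^{13} = 10000000000000/302875106592253.
By linearity: E[X] = Σ_H E[X_H] = 239500800 · p^{13} = 239500800 · 10000000000000/302875106592253 = 2395008000000000000000/302875106592253.
Numerically: E[X] ≈ 7.908e+06.

E[X] = 239500800 · (10/13)^{13} = 2395008000000000000000/302875106592253 ≈ 7.908e+06.


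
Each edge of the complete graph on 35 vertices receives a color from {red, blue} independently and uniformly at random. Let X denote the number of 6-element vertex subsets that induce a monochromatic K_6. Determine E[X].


Let X = Σ_S X_S over the C(35, 6) = 1623160 subsets S of size 6, where X_S = 1 if the K_6 on S is monochromatic.
For a fixed S, the K_6 on S has C(6, 2) = 15 edges. P[all 15 edges red] = (1/2)^15, and likewise for blue, so P[monochromatic] = 2·(1/2)^15 = 2^{1 − 15} = 1/16384.
Summing: E[X] = C(35, 6) · 2^{1 − 15} = 1623160 · 1/16384 = 202895/2048.
Numerically: E[X] ≈ 99.069824.

E[X] = C(35,6)·2^(1−C(6,2)) = 202895/2048 ≈ 99.069824.


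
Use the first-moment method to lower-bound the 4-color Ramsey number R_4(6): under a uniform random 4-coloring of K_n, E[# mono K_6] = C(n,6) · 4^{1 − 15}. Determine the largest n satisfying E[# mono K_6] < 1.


We need C(n, 6) · 4^{1 − 15} < 1, i.e. C(n, 6) < 4^{15 − 1} = 268435456.
Check values of n near the boundary:
  n = 73: C(73, 6) = 170230452; 170230452 < 268435456? YES
  n = 74: C(74, 6) = 185250786; 185250786 < 268435456? YES
  n = 75: C(75, 6) = 201359550; 201359550 < 268435456? YES
  n = 76: C(76, 6) = 218618940; 218618940 < 268435456? YES
  n = 77: C(77, 6) = 237093780; 237093780 < 268435456? YES
  n = 78: C(78, 6) = 256851595; 256851595 < 268435456? YES
  n = 79: C(79, 6) = 277962685; 277962685 < 268435456? NO
The largest n with C(n, 6) < 268435456 is n = 78 (where E[X] = 256851595/268435456 ≈ 0.95685). Hence R_4(6) > 78, i.e. R_4(6) ≥ 79.

Largest n = 78; hence R_4(6) > 78.


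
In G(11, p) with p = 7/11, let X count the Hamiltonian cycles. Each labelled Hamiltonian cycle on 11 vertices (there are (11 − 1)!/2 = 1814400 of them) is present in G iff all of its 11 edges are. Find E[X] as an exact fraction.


K_11 has (11 − 1)!/2 = 1814400 labelled Hamiltonian cycles.
For each such Hamiltonian cycle H, let X_H = 1 if all 11 edges of H are present in G. Then P[X_H = 1] = p^{11} = (7/11)^{11} = 1977326743/285311670611.
Summing the indicators: E[X] = Σ_H E[X_H] = 1814400 · p^{11} = 1814400 · 1977326743/285311670611 = 3587661642499200/285311670611.
Numerically: E[X] ≈ 1.26e+04.

E[X] = 1814400 · (7/11)^{11} = 3587661642499200/285311670611 ≈ 1.26e+04.


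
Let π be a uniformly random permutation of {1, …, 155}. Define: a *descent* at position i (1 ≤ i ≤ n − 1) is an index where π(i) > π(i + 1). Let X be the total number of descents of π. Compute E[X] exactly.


Write X = Σ X_I over i = 1, …, 154, with X_I the indicator of one descent.
There are 154 indicators.
For each fixed i, the pair (π(i), π(i+1)) is a uniformly random ordered pair of distinct values from {1, …, 155}; by symmetry P[π(i) > π(i+1)] = 1/2.
By linearity: E[X] = 154 · (1/2) = (155 − 1) · (1/2) = 77 ≈ 77.00000.

E[X] = 77 = 77.00000.


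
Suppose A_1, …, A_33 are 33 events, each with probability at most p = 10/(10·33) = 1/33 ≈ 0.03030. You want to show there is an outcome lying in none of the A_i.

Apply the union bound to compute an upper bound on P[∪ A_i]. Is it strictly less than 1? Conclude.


Union bound: P[∪_{i=1}^{33} A_i] ≤ Σ_i P[A_i] ≤ 33·p = 33·(1/33) = 1.
Numerically: 1 ≈ 1.00000.
Is 1 < 1? NO.
Since the bound 1 is ≥ 1, the union bound is uninformative here; it does NOT by itself certify existence.

33·p = 1 ≈ 1.00000; existence NOT certified by the union bound.


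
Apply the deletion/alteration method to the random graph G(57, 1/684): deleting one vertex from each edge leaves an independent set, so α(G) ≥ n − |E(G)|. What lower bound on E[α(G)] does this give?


E[|E(G)|] = C(57, 2)·p = 1596 · (1/684) = 7/3.
E[α(G)] ≥ n − E[|E(G)|] = 57 − 7/3 = 164/3.
Numerically: ≈ 54.66667.
(This is only a lower bound; the true E[α(G)] may be larger.)

E[α(G)] ≥ 164/3 ≈ 54.66667.


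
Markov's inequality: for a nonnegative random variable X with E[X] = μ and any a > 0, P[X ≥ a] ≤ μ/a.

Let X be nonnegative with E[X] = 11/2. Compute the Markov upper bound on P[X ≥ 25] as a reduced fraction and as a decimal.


μ = E[X] = 11/2, a = 25.
Markov: P[X ≥ 25] ≤ μ/a = (11/2)/25 = 11/50.
Numerically: ≈ 0.220.
(Since a = 25 > μ = 5.500, the bound 11/50 is < 1 and informative.)

P[X ≥ 25] ≤ 11/50 ≈ 0.220.


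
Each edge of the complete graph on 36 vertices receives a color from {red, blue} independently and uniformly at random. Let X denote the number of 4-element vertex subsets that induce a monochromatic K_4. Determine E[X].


Let X = Σ_S X_S over the C(36, 4) = 58905 subsets S of size 4, where X_S = 1 if the K_4 on S is monochromatic.
For a fixed S, the K_4 on S has C(4, 2) = 6 edges. P[all 6 edges red] = (1/2)^6, and likewise for blue, so P[monochromatic] = 2·(1/2)^6 = 2^{1 − 6} = 1/32.
Summing: E[X] = C(36, 4) · 2^{1 − 6} = 58905 · 1/32 = 58905/32.
Numerically: E[X] ≈ 1840.781.

E[X] = C(36,4)·2^(1−C(4,2)) = 58905/32 ≈ 1840.781.


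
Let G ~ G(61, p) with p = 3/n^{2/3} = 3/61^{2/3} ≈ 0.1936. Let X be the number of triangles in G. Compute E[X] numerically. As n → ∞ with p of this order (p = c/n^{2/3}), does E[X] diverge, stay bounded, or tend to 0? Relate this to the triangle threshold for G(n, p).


Number of potential triangles: C(61, 3) = 35990.
Each occurs with probability p³ ≈ (0.1936)³ ≈ 7.256114e-03.
By linearity: E[X] = C(61, 3)·p³ ≈ 35990 · 7.256114e-03 ≈ 261.1475.
Since α = 2/3 < 1, p = c/n^{2/3} ≫ 1/n is above the triangle threshold p ~ 1/n. Asymptotically E[X] ~ (c³/6)·n^{3(1−α)} = (3³/6)·n^{1} → ∞; triangles are abundant w.h.p.

E[X] ≈ 261.1475; in regime p = Θ(1/n^{2/3}) E[X] diverges (above the triangle threshold p ~ 1/n).


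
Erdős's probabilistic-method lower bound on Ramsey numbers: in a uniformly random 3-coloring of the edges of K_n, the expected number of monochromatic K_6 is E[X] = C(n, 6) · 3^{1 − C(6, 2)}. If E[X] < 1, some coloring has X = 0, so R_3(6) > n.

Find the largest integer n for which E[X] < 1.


We need C(n, 6) · 3^{1 − 15} < 1, i.e. C(n, 6) < 3^{15 − 1} = 4782969.
Check values of n near the boundary:
  n = 36: C(36, 6) = 1947792; 1947792 < 4782969? YES
  n = 37: C(37, 6) = 2324784; 2324784 < 4782969? YES
  n = 38: C(38, 6) = 2760681; 2760681 < 4782969? YES
  n = 39: C(39, 6) = 3262623; 3262623 < 4782969? YES
  n = 40: C(40, 6) = 3838380; 3838380 < 4782969? YES
  n = 41: C(41, 6) = 4496388; 4496388 < 4782969? YES
  n = 42: C(42, 6) = 5245786; 5245786 < 4782969? NO
  n = 43: C(43, 6) = 6096454; 6096454 < 4782969? NO
  n = 44: C(44, 6) = 7059052; 7059052 < 4782969? NO
The largest n with C(n, 6) < 4782969 is n = 41 (where E[X] = 1498796/1594323 ≈ 0.9401). Hence R_3(6) > 41, i.e. R_3(6) ≥ 42.

Largest n = 41; hence R_3(6) > 41.


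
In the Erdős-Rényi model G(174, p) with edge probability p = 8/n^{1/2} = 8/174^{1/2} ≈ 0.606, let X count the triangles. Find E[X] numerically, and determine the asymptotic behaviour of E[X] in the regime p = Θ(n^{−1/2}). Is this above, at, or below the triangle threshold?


Number of potential triangles: C(174, 3) = 862924.
Each occurs with probability p³ ≈ (0.606)³ ≈ 2.23073e-01.
By linearity: E[X] = C(174, 3)·p³ ≈ 862924 · 2.23073e-01 ≈ 192494.638.
Since α = 1/2 < 1, p = c/n^{1/2} ≫ 1/n is above the triangle threshold p ~ 1/n. Asymptotically E[X] ~ (c³/6)·n^{3(1−α)} = (8³/6)·n^{1.5} → ∞; triangles are abundant w.h.p.

E[X] ≈ 192494.638; in regime p = Θ(1/n^{1/2}) E[X] diverges (above the triangle threshold p ~ 1/n).


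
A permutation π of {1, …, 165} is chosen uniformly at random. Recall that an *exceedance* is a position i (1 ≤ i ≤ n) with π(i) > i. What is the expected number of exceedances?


Write X = Σ_{i=1}^{165} X_i, where X_i = 1_{π(i) > i}.
For each fixed i, π(i) is uniform over {1, …, 165} (marginal of a uniform permutation), so P[π(i) > i] = (n − i)/n. Summing: Σ_{i=1}^{165} (n − i)/n = (0 + 1 + … + 164)/165 = 165(165 − 1)/(2·165) = (165 − 1)/2.
Hence E[X] = Σ_{i=1}^{165} (165 − i)/165 = 82 ≈ 82.000000.

E[X] = 82 = 82.000000.


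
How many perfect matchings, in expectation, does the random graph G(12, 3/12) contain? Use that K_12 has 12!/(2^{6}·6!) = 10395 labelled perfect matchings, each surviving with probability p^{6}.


K_12 has 12!/(2^{6}·6!) = 10395 labelled perfect matchings.
For each such perfect matching H, let X_H = 1 if all 6 edges of H are present in G. Then P[X_H = 1] = p^{6} = (1/4)^{6} = 1/4096.
By linearity of expectation: E[X] = Σ_H E[X_H] = 10395 · p^{6} = 10395 · 1/4096 = 10395/4096.
Numerically: E[X] ≈ 2.53784.

E[X] = 10395 · (1/4)^{6} = 10395/4096 ≈ 2.53784.


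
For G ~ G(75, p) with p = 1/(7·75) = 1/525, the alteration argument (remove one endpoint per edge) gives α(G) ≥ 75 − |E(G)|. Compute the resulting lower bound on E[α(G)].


E[|E(G)|] = C(75, 2)·p = 2775 · (1/525) = 37/7.
E[α(G)] ≥ n − E[|E(G)|] = 75 − 37/7 = 488/7.
Numerically: ≈ 69.7143.
(This is only a lower bound; the true E[α(G)] may be larger.)

E[α(G)] ≥ 488/7 ≈ 69.7143.


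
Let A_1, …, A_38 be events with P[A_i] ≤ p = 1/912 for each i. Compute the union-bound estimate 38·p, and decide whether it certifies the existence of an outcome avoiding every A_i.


Union bound: P[∪_{i=1}^{38} A_i] ≤ Σ_i P[A_i] ≤ 38·p = 38·(1/912) = 1/24.
Numerically: 1/24 ≈ 0.0417.
Is 1/24 < 1? YES.
Since P[∪ A_i] ≤ 1/24 < 1, the complement has P[∩ A_i^c] ≥ 1 − 1/24 = 23/24 > 0, so some outcome avoids every A_i.

38·p = 1/24 ≈ 0.0417; existence CERTIFIED by the union bound.


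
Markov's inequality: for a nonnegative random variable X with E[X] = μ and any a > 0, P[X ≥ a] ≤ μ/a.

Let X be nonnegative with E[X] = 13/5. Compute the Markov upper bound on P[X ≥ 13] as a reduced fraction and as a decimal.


μ = E[X] = 13/5, a = 13.
Markov: P[X ≥ 13] ≤ μ/a = (13/5)/13 = 1/5.
Numerically: ≈ 0.2000.
(Since a = 13 > μ = 2.6000, the bound 1/5 is < 1 and informative.)

P[X ≥ 13] ≤ 1/5 ≈ 0.2000.


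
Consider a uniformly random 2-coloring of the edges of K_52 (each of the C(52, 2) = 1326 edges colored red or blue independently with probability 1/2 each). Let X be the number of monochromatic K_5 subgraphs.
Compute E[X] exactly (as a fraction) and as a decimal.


Let X = Σ_S X_S over the C(52, 5) = 2598960 subsets S of size 5, where X_S = 1 if the K_5 on S is monochromatic.
For a fixed S, the K_5 on S has C(5, 2) = 10 edges. P[all 10 edges red] = (1/2)^10, and likewise for blue, so P[monochromatic] = 2·(1/2)^10 = 2^{1 − 10} = 1/512.
Summing: E[X] = C(52, 5) · 2^{1 − 10} = 2598960 · 1/512 = 162435/32.
Numerically: E[X] ≈ 5076.093750.

E[X] = C(52,5)·2^(1−C(5,2)) = 162435/32 ≈ 5076.093750.


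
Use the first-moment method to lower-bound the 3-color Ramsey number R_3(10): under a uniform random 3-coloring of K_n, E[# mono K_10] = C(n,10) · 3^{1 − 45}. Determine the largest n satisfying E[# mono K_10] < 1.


We need C(n, 10) · 3^{1 − 45} < 1, i.e. C(n, 10) < 3^{45 − 1} = 984770902183611232881.
Check values of n near the boundary:
  n = 570: C(570, 10) = 921524823451961408691; 921524823451961408691 < 984770902183611232881? YES
  n = 571: C(571, 10) = 937951290893172842001; 937951290893172842001 < 984770902183611232881? YES
  n = 572: C(572, 10) = 954640815642161682606; 954640815642161682606 < 984770902183611232881? YES
  n = 573: C(573, 10) = 971597135635805762226; 971597135635805762226 < 984770902183611232881? YES
  n = 574: C(574, 10) = 988824035203816502691; 988824035203816502691 < 984770902183611232881? NO
  n = 575: C(575, 10) = 1006325345561406175305; 1006325345561406175305 < 984770902183611232881? NO
  n = 576: C(576, 10) = 1024104945306307344480; 1024104945306307344480 < 984770902183611232881? NO
The largest n with C(n, 10) < 984770902183611232881 is n = 573 (where E[X] = 35985079097622435638/36472996377170786403 ≈ 0.9866). Hence R_3(10) > 573, i.e. R_3(10) ≥ 574.

Largest n = 573; hence R_3(10) > 573.


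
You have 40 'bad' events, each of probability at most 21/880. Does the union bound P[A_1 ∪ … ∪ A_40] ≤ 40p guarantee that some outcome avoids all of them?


Union bound: P[∪_{i=1}^{40} A_i] ≤ Σ_i P[A_i] ≤ 40·p = 40·(21/880) = 21/22.
Numerically: 21/22 ≈ 0.9545.
Is 21/22 < 1? YES.
Since P[∪ A_i] ≤ 21/22 < 1, the complement has P[∩ A_i^c] ≥ 1 − 21/22 = 1/22 > 0, so some outcome avoids every A_i.

40·p = 21/22 ≈ 0.9545; existence CERTIFIED by the union bound.


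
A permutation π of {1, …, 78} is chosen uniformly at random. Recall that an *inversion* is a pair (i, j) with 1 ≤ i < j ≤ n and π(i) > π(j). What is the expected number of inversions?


Write X = Σ X_I over the C(78, 2) = 3003 pairs i < j, with X_I the indicator of one inversion.
There are 3003 indicators.
For each fixed pair i < j, the values π(i) and π(j) are two distinct elements of {1, …, 78} in uniformly random order; by symmetry P[π(i) > π(j)] = 1/2.
By linearity: E[X] = 3003 · (1/2) = C(78, 2) · (1/2) = 3003/2 = 3003/2 ≈ 1501.50000.

E[X] = 3003/2 = 1501.50000.


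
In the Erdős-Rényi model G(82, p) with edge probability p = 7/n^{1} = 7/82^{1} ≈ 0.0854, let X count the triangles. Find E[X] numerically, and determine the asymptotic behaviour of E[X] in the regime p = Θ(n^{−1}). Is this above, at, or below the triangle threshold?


Number of potential triangles: C(82, 3) = 88560.
Each occurs with probability p³ ≈ (0.0854)³ ≈ 6.22089e-04.
By linearity: E[X] = C(82, 3)·p³ ≈ 88560 · 6.22089e-04 ≈ 55.092.
Here α = 1, so p = 7/n is exactly at the triangle threshold p ~ 1/n. Asymptotically E[X] → c³/6 = 7³/6 = 343/6 ≈ 57.167, a bounded constant. In this regime the triangle count is asymptotically Poisson(c³/6).

E[X] ≈ 55.092; in regime p = Θ(1/n^{1}) E[X] stays bounded (at the triangle threshold p ~ 1/n).


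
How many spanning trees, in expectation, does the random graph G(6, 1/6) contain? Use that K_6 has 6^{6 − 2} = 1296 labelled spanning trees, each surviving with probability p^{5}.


K_6 has 6^{6 − 2} = 1296 labelled spanning trees.
For each such spanning tree H, let X_H = 1 if all 5 edges of H are present in G. Then P[X_H = 1] = p^{5} = (1/6)^{5} = 1/7776.
By linearity of expectation: E[X] = Σ_H E[X_H] = 1296 · p^{5} = 1296 · 1/7776 = 1/6.
Numerically: E[X] ≈ 0.16667.

E[X] = 1296 · (1/6)^{5} = 1/6 ≈ 0.16667.


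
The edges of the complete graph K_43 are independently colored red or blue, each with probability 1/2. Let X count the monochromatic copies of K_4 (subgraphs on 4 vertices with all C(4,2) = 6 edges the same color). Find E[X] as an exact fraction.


Let X = Σ_S X_S over the C(43, 4) = 123410 subsets S of size 4, where X_S = 1 if the K_4 on S is monochromatic.
For a fixed S, the K_4 on S has C(4, 2) = 6 edges. P[all 6 edges red] = (1/2)^6, and likewise for blue, so P[monochromatic] = 2·(1/2)^6 = 2^{1 − 6} = 1/32.
By linearity of expectation: E[X] = C(43, 4) · 2^{1 − 6} = 123410 · 1/32 = 61705/16.
Numerically: E[X] ≈ 3856.56250.

E[X] = C(43,4)·2^(1−C(4,2)) = 61705/16 ≈ 3856.56250.


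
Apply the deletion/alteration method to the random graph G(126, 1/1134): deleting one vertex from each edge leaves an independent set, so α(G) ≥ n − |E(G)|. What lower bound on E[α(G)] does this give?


E[|E(G)|] = C(126, 2)·p = 7875 · (1/1134) = 125/18.
E[α(G)] ≥ n − E[|E(G)|] = 126 − 125/18 = 2143/18.
Numerically: ≈ 119.056.
(This is only a lower bound; the true E[α(G)] may be larger.)

E[α(G)] ≥ 2143/18 ≈ 119.056.


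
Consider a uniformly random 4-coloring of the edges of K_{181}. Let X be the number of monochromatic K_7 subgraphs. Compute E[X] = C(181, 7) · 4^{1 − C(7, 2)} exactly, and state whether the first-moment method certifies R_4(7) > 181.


E[X] = C(181, 7) · 4^{1 − 21} = 1122839183400 · 4^{−20} = 1122839183400/1099511627776.
As a reduced fraction: E[X] = 140354897925/137438953472 ≈ 1.021216.
Is E[X] < 1? NO.
Since E[X] ≥ 1, the first-moment bound is inconclusive at n = 181; it does NOT by itself certify R_4(7) > 181.

E[X] = 140354897925/137438953472 ≈ 1.021216; E[X] ≥ 1; first-moment method inconclusive here.


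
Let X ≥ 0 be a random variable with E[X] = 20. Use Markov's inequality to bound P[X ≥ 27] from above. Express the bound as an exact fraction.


μ = E[X] = 20, a = 27.
Markov: P[X ≥ 27] ≤ μ/a = (20)/27 = 20/27.
Numerically: ≈ 0.74074.
(Since a = 27 > μ = 20.00000, the bound 20/27 is < 1 and informative.)

P[X ≥ 27] ≤ 20/27 ≈ 0.74074.


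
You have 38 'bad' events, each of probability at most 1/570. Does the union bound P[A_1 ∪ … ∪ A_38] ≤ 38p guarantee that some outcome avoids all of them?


Union bound: P[∪_{i=1}^{38} A_i] ≤ Σ_i P[A_i] ≤ 38·p = 38·(1/570) = 1/15.
Numerically: 1/15 ≈ 0.067.
Is 1/15 < 1? YES.
Since P[∪ A_i] ≤ 1/15 < 1, the complement has P[∩ A_i^c] ≥ 1 − 1/15 = 14/15 > 0, so some outcome avoids every A_i.

38·p = 1/15 ≈ 0.067; existence CERTIFIED by the union bound.


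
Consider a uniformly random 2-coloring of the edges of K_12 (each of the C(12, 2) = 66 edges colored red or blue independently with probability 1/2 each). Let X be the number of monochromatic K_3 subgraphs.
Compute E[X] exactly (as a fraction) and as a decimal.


Let X = Σ_S X_S over the C(12, 3) = 220 subsets S of size 3, where X_S = 1 if the K_3 on S is monochromatic.
For a fixed S, the K_3 on S has C(3, 2) = 3 edges. P[all 3 edges red] = (1/2)^3, and likewise for blue, so P[monochromatic] = 2·(1/2)^3 = 2^{1 − 3} = 1/4.
Summing: E[X] = C(12, 3) · 2^{1 − 3} = 220 · 1/4 = 55.
Numerically: E[X] ≈ 55.0000.

E[X] = C(12,3)·2^(1−C(3,2)) = 55 ≈ 55.0000.


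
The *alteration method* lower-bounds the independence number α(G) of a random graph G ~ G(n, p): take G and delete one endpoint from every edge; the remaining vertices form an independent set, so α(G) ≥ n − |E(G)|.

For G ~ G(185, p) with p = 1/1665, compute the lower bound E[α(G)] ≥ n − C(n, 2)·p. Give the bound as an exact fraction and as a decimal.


E[|E(G)|] = C(185, 2)·p = 17020 · (1/1665) = 92/9.
E[α(G)] ≥ n − E[|E(G)|] = 185 − 92/9 = 1573/9.
Numerically: ≈ 174.778.
(This is only a lower bound; the true E[α(G)] may be larger.)

E[α(G)] ≥ 1573/9 ≈ 174.778.


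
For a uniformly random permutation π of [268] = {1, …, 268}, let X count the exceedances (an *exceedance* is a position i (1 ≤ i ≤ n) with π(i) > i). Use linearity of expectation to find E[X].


Write X = Σ_{i=1}^{268} X_i, where X_i = 1_{π(i) > i}.
For each fixed i, π(i) is uniform over {1, …, 268} (marginal of a uniform permutation), so P[π(i) > i] = (n − i)/n. Summing: Σ_{i=1}^{268} (n − i)/n = (0 + 1 + … + 267)/268 = 268(268 − 1)/(2·268) = (268 − 1)/2.
Hence E[X] = Σ_{i=1}^{268} (268 − i)/268 = 267/2 ≈ 133.5000.

E[X] = 267/2 = 133.5000.


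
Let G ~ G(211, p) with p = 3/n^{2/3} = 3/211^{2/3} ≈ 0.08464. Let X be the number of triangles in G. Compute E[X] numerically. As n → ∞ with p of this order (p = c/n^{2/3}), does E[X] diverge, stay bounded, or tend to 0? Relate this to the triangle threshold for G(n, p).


Number of potential triangles: C(211, 3) = 1543465.
Each occurs with probability p³ ≈ (0.08464)³ ≈ 6.064554e-04.
By linearity: E[X] = C(211, 3)·p³ ≈ 1543465 · 6.064554e-04 ≈ 936.0427.
Since α = 2/3 < 1, p = c/n^{2/3} ≫ 1/n is above the triangle threshold p ~ 1/n. Asymptotically E[X] ~ (c³/6)·n^{3(1−α)} = (3³/6)·n^{1} → ∞; triangles are abundant w.h.p.

E[X] ≈ 936.0427; in regime p = Θ(1/n^{2/3}) E[X] diverges (above the triangle threshold p ~ 1/n).


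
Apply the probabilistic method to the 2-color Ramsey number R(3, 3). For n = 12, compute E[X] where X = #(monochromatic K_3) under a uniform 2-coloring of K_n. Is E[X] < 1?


E[X] = C(12, 3) · 2^{1 − 3} = 220 · 2^{−2} = 220/4.
As a reduced fraction: E[X] = 55 ≈ 55.000000.
Is E[X] < 1? NO.
Since E[X] ≥ 1, the first-moment bound is inconclusive at n = 12; it does NOT by itself certify R(3, 3) > 12.

E[X] = 55 ≈ 55.000000; E[X] ≥ 1; first-moment method inconclusive here.


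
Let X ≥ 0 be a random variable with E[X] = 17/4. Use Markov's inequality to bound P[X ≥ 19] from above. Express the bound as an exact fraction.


μ = E[X] = 17/4, a = 19.
Markov: P[X ≥ 19] ≤ μ/a = (17/4)/19 = 17/76.
Numerically: ≈ 0.224.
(Since a = 19 > μ = 4.250, the bound 17/76 is < 1 and informative.)

P[X ≥ 19] ≤ 17/76 ≈ 0.224.


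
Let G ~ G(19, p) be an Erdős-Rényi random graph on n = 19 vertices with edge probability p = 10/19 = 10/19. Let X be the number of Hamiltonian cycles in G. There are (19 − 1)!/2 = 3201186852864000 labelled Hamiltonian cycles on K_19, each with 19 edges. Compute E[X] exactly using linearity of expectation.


K_19 has (19 − 1)!/2 = 3201186852864000 labelled Hamiltonian cycles.
For each such Hamiltonian cycle H, let X_H = 1 if all 19 edges of H are present in G. Then P[X_H = 1] = p^{19} = (10/19)^{19} = 10000000000000000000/1978419655660313589123979.
By linearity of expectation: E[X] = Σ_H E[X_H] = 3201186852864000 · p^{19} = 3201186852864000 · 10000000000000000000/1978419655660313589123979 = 32011868528640000000000000000000000/1978419655660313589123979.
Numerically: E[X] ≈ 1.62e+10.

E[X] = 3201186852864000 · (10/19)^{19} = 32011868528640000000000000000000000/1978419655660313589123979 ≈ 1.62e+10.


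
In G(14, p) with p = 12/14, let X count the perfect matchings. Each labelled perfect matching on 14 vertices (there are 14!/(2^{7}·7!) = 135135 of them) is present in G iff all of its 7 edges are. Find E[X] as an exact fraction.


K_14 has 14!/(2^{7}·7!) = 135135 labelled perfect matchings.
For each such perfect matching H, let X_H = 1 if all 7 edges of H are present in G. Then P[X_H = 1] = p^{7} = (6/7)^{7} = 279936/823543.
By linearity of expectation: E[X] = Σ_H E[X_H] = 135135 · p^{7} = 135135 · 279936/823543 = 5404164480/117649.
Numerically: E[X] ≈ 45934.6.

E[X] = 135135 · (6/7)^{7} = 5404164480/117649 ≈ 45934.6.


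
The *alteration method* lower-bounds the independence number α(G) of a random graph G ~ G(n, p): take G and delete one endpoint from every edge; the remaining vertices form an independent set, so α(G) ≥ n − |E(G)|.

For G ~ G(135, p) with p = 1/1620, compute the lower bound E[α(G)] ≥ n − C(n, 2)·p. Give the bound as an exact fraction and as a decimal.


E[|E(G)|] = C(135, 2)·p = 9045 · (1/1620) = 67/12.
E[α(G)] ≥ n − E[|E(G)|] = 135 − 67/12 = 1553/12.
Numerically: ≈ 129.4167.
(This is only a lower bound; the true E[α(G)] may be larger.)

E[α(G)] ≥ 1553/12 ≈ 129.4167.


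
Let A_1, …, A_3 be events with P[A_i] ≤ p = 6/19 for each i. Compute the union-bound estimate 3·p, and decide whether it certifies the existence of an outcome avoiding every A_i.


Union bound: P[∪_{i=1}^{3} A_i] ≤ Σ_i P[A_i] ≤ 3·p = 3·(6/19) = 18/19.
Numerically: 18/19 ≈ 0.9473684.
Is 18/19 < 1? YES.
Since P[∪ A_i] ≤ 18/19 < 1, the complement has P[∩ A_i^c] ≥ 1 − 18/19 = 1/19 > 0, so some outcome avoids every A_i.

3·p = 18/19 ≈ 0.9473684; existence CERTIFIED by the union bound.


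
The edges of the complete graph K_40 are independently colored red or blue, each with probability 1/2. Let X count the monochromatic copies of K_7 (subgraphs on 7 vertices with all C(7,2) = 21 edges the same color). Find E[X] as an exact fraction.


Let X = Σ_S X_S over the C(40, 7) = 18643560 subsets S of size 7, where X_S = 1 if the K_7 on S is monochromatic.
For a fixed S, the K_7 on S has C(7, 2) = 21 edges. P[all 21 edges red] = (1/2)^21, and likewise for blue, so P[monochromatic] = 2·(1/2)^21 = 2^{1 − 21} = 1/1048576.
By linearity of expectation: E[X] = C(40, 7) · 2^{1 − 21} = 18643560 · 1/1048576 = 2330445/131072.
Numerically: E[X] ≈ 17.780.

E[X] = C(40,7)·2^(1−C(7,2)) = 2330445/131072 ≈ 17.780.


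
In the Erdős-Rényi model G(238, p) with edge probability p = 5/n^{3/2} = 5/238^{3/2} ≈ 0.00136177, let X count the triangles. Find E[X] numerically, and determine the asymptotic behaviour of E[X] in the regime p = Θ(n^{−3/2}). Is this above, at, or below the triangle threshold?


Number of potential triangles: C(238, 3) = 2218636.
Each occurs with probability p³ ≈ (0.00136177)³ ≈ 2.52530423e-09.
By linearity: E[X] = C(238, 3)·p³ ≈ 2218636 · 2.52530423e-09 ≈ 0.005603.
Since α = 3/2 > 1, p = c/n^{3/2} = o(1/n) is below the triangle threshold p ~ 1/n. Asymptotically E[X] ~ (c³/6)·n^{3(1−α)} = (5³/6)·n^{-1.5} → 0, so by Markov's inequality G has no triangles w.h.p.

E[X] ≈ 0.005603; in regime p = Θ(1/n^{3/2}) E[X] tends to 0 (below the triangle threshold p ~ 1/n).


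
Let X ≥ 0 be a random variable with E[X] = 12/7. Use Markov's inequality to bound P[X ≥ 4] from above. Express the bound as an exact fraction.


μ = E[X] = 12/7, a = 4.
Markov: P[X ≥ 4] ≤ μ/a = (12/7)/4 = 3/7.
Numerically: ≈ 0.4286.
(Since a = 4 > μ = 1.7143, the bound 3/7 is < 1 and informative.)

P[X ≥ 4] ≤ 3/7 ≈ 0.4286.


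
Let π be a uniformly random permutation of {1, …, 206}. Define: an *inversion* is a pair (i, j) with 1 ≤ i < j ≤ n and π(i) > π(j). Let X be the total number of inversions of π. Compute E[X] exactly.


Write X = Σ X_I over the C(206, 2) = 21115 pairs i < j, with X_I the indicator of one inversion.
There are 21115 indicators.
For each fixed pair i < j, the values π(i) and π(j) are two distinct elements of {1, …, 206} in uniformly random order; by symmetry P[π(i) > π(j)] = 1/2.
By linearity: E[X] = 21115 · (1/2) = C(206, 2) · (1/2) = 21115/2 = 21115/2 ≈ 10557.500.

E[X] = 21115/2 = 10557.500.


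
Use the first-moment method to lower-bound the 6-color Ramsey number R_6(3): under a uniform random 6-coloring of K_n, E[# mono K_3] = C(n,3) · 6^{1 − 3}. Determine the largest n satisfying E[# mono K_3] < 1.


We need C(n, 3) · 6^{1 − 3} < 1, i.e. C(n, 3) < 6^{3 − 1} = 36.
Check values of n near the boundary:
  n = 3: C(3, 3) = 1; 1 < 36? YES
  n = 4: C(4, 3) = 4; 4 < 36? YES
  n = 5: C(5, 3) = 10; 10 < 36? YES
  n = 6: C(6, 3) = 20; 20 < 36? YES
  n = 7: C(7, 3) = 35; 35 < 36? YES
  n = 8: C(8, 3) = 56; 56 < 36? NO
  n = 9: C(9, 3) = 84; 84 < 36? NO
The largest n with C(n, 3) < 36 is n = 7 (where E[X] = 35/36 ≈ 0.9722222). Hence R_6(3) > 7, i.e. R_6(3) ≥ 8.

Largest n = 7; hence R_6(3) > 7.


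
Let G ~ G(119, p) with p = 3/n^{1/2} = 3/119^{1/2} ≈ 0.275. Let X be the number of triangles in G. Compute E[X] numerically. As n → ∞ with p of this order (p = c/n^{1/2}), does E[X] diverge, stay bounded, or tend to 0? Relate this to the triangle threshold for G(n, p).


Number of potential triangles: C(119, 3) = 273819.
Each occurs with probability p³ ≈ (0.275)³ ≈ 2.079904e-02.
By linearity: E[X] = C(119, 3)·p³ ≈ 273819 · 2.079904e-02 ≈ 5695.1728.
Since α = 1/2 < 1, p = c/n^{1/2} ≫ 1/n is above the triangle threshold p ~ 1/n. Asymptotically E[X] ~ (c³/6)·n^{3(1−α)} = (3³/6)·n^{1.5} → ∞; triangles are abundant w.h.p.

E[X] ≈ 5695.1728; in regime p = Θ(1/n^{1/2}) E[X] diverges (above the triangle threshold p ~ 1/n).


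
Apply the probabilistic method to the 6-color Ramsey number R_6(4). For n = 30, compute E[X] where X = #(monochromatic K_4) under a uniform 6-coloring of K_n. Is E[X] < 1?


E[X] = C(30, 4) · 6^{1 − 6} = 27405 · 6^{−5} = 27405/7776.
As a reduced fraction: E[X] = 1015/288 ≈ 3.52431.
Is E[X] < 1? NO.
Since E[X] ≥ 1, the first-moment bound is inconclusive at n = 30; it does NOT by itself certify R_6(4) > 30.

E[X] = 1015/288 ≈ 3.52431; E[X] ≥ 1; first-moment method inconclusive here.


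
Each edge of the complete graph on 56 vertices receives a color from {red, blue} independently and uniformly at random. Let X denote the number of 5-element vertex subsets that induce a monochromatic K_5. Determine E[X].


Let X = Σ_S X_S over the C(56, 5) = 3819816 subsets S of size 5, where X_S = 1 if the K_5 on S is monochromatic.
For a fixed S, the K_5 on S has C(5, 2) = 10 edges. P[all 10 edges red] = (1/2)^10, and likewise for blue, so P[monochromatic] = 2·(1/2)^10 = 2^{1 − 10} = 1/512.
By linearity of expectation: E[X] = C(56, 5) · 2^{1 − 10} = 3819816 · 1/512 = 477477/64.
Numerically: E[X] ≈ 7460.578125.

E[X] = C(56,5)·2^(1−C(5,2)) = 477477/64 ≈ 7460.578125.


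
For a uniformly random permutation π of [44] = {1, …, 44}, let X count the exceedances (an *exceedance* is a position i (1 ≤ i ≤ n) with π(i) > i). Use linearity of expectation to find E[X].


Write X = Σ_{i=1}^{44} X_i, where X_i = 1_{π(i) > i}.
For each fixed i, π(i) is uniform over {1, …, 44} (marginal of a uniform permutation), so P[π(i) > i] = (n − i)/n. Summing: Σ_{i=1}^{44} (n − i)/n = (0 + 1 + … + 43)/44 = 44(44 − 1)/(2·44) = (44 − 1)/2.
Hence E[X] = Σ_{i=1}^{44} (44 − i)/44 = 43/2 ≈ 21.50000.

E[X] = 43/2 = 21.50000.


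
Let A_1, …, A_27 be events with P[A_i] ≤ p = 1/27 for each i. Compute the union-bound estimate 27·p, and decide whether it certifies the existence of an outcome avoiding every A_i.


Union bound: P[∪_{i=1}^{27} A_i] ≤ Σ_i P[A_i] ≤ 27·p = 27·(1/27) = 1.
Numerically: 1 ≈ 1.0000000.
Is 1 < 1? NO.
Since the bound 1 is ≥ 1, the union bound is uninformative here; it does NOT by itself certify existence.

27·p = 1 ≈ 1.0000000; existence NOT certified by the union bound.


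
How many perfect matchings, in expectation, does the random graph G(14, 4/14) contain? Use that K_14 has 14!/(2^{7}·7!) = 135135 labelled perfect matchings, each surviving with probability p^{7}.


K_14 has 14!/(2^{7}·7!) = 135135 labelled perfect matchings.
For each such perfect matching H, let X_H = 1 if all 7 edges of H are present in G. Then P[X_H = 1] = p^{7} = (2/7)^{7} = 128/823543.
By linearity: E[X] = Σ_H E[X_H] = 135135 · p^{7} = 135135 · 128/823543 = 2471040/117649.
Numerically: E[X] ≈ 21.0035.

E[X] = 135135 · (2/7)^{7} = 2471040/117649 ≈ 21.0035.


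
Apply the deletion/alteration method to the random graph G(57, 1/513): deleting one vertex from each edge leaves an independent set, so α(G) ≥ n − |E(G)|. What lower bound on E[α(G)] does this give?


E[|E(G)|] = C(57, 2)·p = 1596 · (1/513) = 28/9.
E[α(G)] ≥ n − E[|E(G)|] = 57 − 28/9 = 485/9.
Numerically: ≈ 53.8889.
(This is only a lower bound; the true E[α(G)] may be larger.)

E[α(G)] ≥ 485/9 ≈ 53.8889.


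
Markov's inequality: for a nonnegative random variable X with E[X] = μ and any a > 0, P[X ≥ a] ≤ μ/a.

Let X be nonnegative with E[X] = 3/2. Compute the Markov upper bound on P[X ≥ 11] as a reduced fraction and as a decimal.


μ = E[X] = 3/2, a = 11.
Markov: P[X ≥ 11] ≤ μ/a = (3/2)/11 = 3/22.
Numerically: ≈ 0.136.
(Since a = 11 > μ = 1.500, the bound 3/22 is < 1 and informative.)

P[X ≥ 11] ≤ 3/22 ≈ 0.136.


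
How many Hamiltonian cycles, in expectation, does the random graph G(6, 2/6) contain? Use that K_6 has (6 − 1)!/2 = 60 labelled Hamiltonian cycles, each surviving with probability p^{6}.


K_6 has (6 − 1)!/2 = 60 labelled Hamiltonian cycles.
For each such Hamiltonian cycle H, let X_H = 1 if all 6 edges of H are present in G. Then P[X_H = 1] = p^{6} = (1/3)^{6} = 1/729.
Summing the indicators: E[X] = Σ_H E[X_H] = 60 · p^{6} = 60 · 1/729 = 20/243.
Numerically: E[X] ≈ 0.0823.

E[X] = 60 · (1/3)^{6} = 20/243 ≈ 0.0823.


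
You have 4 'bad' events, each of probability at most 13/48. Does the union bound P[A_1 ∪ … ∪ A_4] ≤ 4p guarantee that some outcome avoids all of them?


Union bound: P[∪_{i=1}^{4} A_i] ≤ Σ_i P[A_i] ≤ 4·p = 4·(13/48) = 13/12.
Numerically: 13/12 ≈ 1.08333.
Is 13/12 < 1? NO.
Since the bound 13/12 is ≥ 1, the union bound is uninformative here; it does NOT by itself certify existence.

4·p = 13/12 ≈ 1.08333; existence NOT certified by the union bound.


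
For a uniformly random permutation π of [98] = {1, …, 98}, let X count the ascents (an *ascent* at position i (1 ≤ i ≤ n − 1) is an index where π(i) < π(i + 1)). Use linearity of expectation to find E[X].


Write X = Σ X_I over i = 1, …, 97, with X_I the indicator of one ascent.
There are 97 indicators.
For each fixed i, the pair (π(i), π(i+1)) is a uniformly random ordered pair of distinct values from {1, …, 98}; by symmetry P[π(i) < π(i+1)] = 1/2.
By linearity: E[X] = 97 · (1/2) = (98 − 1) · (1/2) = 97/2 ≈ 48.50000.

E[X] = 97/2 = 48.50000.


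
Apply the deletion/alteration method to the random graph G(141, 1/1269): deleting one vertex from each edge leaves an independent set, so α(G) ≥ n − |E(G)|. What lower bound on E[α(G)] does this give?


E[|E(G)|] = C(141, 2)·p = 9870 · (1/1269) = 70/9.
E[α(G)] ≥ n − E[|E(G)|] = 141 − 70/9 = 1199/9.
Numerically: ≈ 133.222.
(This is only a lower bound; the true E[α(G)] may be larger.)

E[α(G)] ≥ 1199/9 ≈ 133.222.


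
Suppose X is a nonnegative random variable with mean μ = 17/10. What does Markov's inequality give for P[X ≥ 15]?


μ = E[X] = 17/10, a = 15.
Markov: P[X ≥ 15] ≤ μ/a = (17/10)/15 = 17/150.
Numerically: ≈ 0.113333.
(Since a = 15 > μ = 1.700000, the bound 17/150 is < 1 and informative.)

P[X ≥ 15] ≤ 17/150 ≈ 0.113333.


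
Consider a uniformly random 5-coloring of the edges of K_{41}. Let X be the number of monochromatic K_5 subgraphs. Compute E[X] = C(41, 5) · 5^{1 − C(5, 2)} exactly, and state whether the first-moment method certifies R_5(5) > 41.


E[X] = C(41, 5) · 5^{1 − 10} = 749398 · 5^{−9} = 749398/1953125.
As a reduced fraction: E[X] = 749398/1953125 ≈ 0.3837.
Is E[X] < 1? YES.
Since E[X] < 1, there exists a 5-coloring of K_{41} with no monochromatic K_5; hence R_5(5) > 41.

E[X] = 749398/1953125 ≈ 0.3837; E[X] < 1, so R_5(5) > 41.


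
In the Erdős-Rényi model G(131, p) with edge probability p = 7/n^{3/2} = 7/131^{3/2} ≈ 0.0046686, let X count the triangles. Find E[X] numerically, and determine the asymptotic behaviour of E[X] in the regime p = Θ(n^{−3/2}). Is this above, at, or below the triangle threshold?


Number of potential triangles: C(131, 3) = 366145.
Each occurs with probability p³ ≈ (0.0046686)³ ≈ 1.0175911e-07.
By linearity: E[X] = C(131, 3)·p³ ≈ 366145 · 1.0175911e-07 ≈ 0.03726.
Since α = 3/2 > 1, p = c/n^{3/2} = o(1/n) is below the triangle threshold p ~ 1/n. Asymptotically E[X] ~ (c³/6)·n^{3(1−α)} = (7³/6)·n^{-1.5} → 0, so by Markov's inequality G has no triangles w.h.p.

E[X] ≈ 0.03726; in regime p = Θ(1/n^{3/2}) E[X] tends to 0 (below the triangle threshold p ~ 1/n).


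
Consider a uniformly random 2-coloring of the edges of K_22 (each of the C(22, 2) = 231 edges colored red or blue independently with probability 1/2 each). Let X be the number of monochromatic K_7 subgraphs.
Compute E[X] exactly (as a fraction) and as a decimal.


Let X = Σ_S X_S over the C(22, 7) = 170544 subsets S of size 7, where X_S = 1 if the K_7 on S is monochromatic.
For a fixed S, the K_7 on S has C(7, 2) = 21 edges. P[all 21 edges red] = (1/2)^21, and likewise for blue, so P[monochromatic] = 2·(1/2)^21 = 2^{1 − 21} = 1/1048576.
By linearity of expectation: E[X] = C(22, 7) · 2^{1 − 21} = 170544 · 1/1048576 = 10659/65536.
Numerically: E[X] ≈ 0.16264.

E[X] = C(22,7)·2^(1−C(7,2)) = 10659/65536 ≈ 0.16264.


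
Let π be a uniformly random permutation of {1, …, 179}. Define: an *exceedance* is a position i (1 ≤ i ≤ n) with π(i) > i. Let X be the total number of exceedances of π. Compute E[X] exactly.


Write X = Σ_{i=1}^{179} X_i, where X_i = 1_{π(i) > i}.
For each fixed i, π(i) is uniform over {1, …, 179} (marginal of a uniform permutation), so P[π(i) > i] = (n − i)/n. Summing: Σ_{i=1}^{179} (n − i)/n = (0 + 1 + … + 178)/179 = 179(179 − 1)/(2·179) = (179 − 1)/2.
Hence E[X] = Σ_{i=1}^{179} (179 − i)/179 = 89 ≈ 89.000.

E[X] = 89 = 89.000.


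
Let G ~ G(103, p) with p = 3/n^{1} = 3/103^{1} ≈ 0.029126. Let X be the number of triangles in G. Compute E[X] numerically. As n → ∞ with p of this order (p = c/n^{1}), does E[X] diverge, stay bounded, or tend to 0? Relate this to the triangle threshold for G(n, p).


Number of potential triangles: C(103, 3) = 176851.
Each occurs with probability p³ ≈ (0.029126)³ ≈ 2.4708825e-05.
By linearity: E[X] = C(103, 3)·p³ ≈ 176851 · 2.4708825e-05 ≈ 4.36978.
Here α = 1, so p = 3/n is exactly at the triangle threshold p ~ 1/n. Asymptotically E[X] → c³/6 = 3³/6 = 9/2 ≈ 4.50000, a bounded constant. In this regime the triangle count is asymptotically Poisson(c³/6).

E[X] ≈ 4.36978; in regime p = Θ(1/n^{1}) E[X] stays bounded (at the triangle threshold p ~ 1/n).


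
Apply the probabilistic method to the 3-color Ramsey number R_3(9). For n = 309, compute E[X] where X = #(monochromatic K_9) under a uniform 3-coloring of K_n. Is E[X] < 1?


E[X] = C(309, 9) · 3^{1 − 36} = 62920976643980686 · 3^{−35} = 62920976643980686/50031545098999707.
As a reduced fraction: E[X] = 62920976643980686/50031545098999707 ≈ 1.2576261.
Is E[X] < 1? NO.
Since E[X] ≥ 1, the first-moment bound is inconclusive at n = 309; it does NOT by itself certify R_3(9) > 309.

E[X] = 62920976643980686/50031545098999707 ≈ 1.2576261; E[X] ≥ 1; first-moment method inconclusive here.


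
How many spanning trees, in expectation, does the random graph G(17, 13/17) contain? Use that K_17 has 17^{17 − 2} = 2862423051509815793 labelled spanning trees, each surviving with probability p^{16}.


K_17 has 17^{17 − 2} = 2862423051509815793 labelled spanning trees.
For each such spanning tree H, let X_H = 1 if all 16 edges of H are present in G. Then P[X_H = 1] = p^{16} = (13/17)^{16} = 665416609183179841/48661191875666868481.
Summing the indicators: E[X] = Σ_H E[X_H] = 2862423051509815793 · p^{16} = 2862423051509815793 · 665416609183179841/48661191875666868481 = 665416609183179841/17.
Numerically: E[X] ≈ 3.914e+16.

E[X] = 2862423051509815793 · (13/17)^{16} = 665416609183179841/17 ≈ 3.914e+16.


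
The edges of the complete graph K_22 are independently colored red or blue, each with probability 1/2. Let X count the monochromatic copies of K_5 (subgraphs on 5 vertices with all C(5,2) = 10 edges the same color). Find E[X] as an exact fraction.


Let X = Σ_S X_S over the C(22, 5) = 26334 subsets S of size 5, where X_S = 1 if the K_5 on S is monochromatic.
For a fixed S, the K_5 on S has C(5, 2) = 10 edges. P[all 10 edges red] = (1/2)^10, and likewise for blue, so P[monochromatic] = 2·(1/2)^10 = 2^{1 − 10} = 1/512.
By linearity of expectation: E[X] = C(22, 5) · 2^{1 − 10} = 26334 · 1/512 = 13167/256.
Numerically: E[X] ≈ 51.433594.

E[X] = C(22,5)·2^(1−C(5,2)) = 13167/256 ≈ 51.433594.
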